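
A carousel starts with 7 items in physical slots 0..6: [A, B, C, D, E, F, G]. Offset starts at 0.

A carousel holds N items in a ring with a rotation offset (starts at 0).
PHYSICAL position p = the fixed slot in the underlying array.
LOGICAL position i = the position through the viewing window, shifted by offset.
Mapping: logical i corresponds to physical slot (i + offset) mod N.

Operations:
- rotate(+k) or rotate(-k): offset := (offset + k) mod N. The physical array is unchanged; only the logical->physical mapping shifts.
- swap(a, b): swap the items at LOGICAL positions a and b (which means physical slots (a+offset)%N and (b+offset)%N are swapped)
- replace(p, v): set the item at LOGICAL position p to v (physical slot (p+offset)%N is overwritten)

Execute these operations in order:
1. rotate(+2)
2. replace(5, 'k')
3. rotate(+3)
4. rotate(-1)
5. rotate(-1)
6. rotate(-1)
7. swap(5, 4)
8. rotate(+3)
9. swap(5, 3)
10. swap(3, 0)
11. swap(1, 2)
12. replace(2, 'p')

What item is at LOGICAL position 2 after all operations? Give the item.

Answer: p

Derivation:
After op 1 (rotate(+2)): offset=2, physical=[A,B,C,D,E,F,G], logical=[C,D,E,F,G,A,B]
After op 2 (replace(5, 'k')): offset=2, physical=[k,B,C,D,E,F,G], logical=[C,D,E,F,G,k,B]
After op 3 (rotate(+3)): offset=5, physical=[k,B,C,D,E,F,G], logical=[F,G,k,B,C,D,E]
After op 4 (rotate(-1)): offset=4, physical=[k,B,C,D,E,F,G], logical=[E,F,G,k,B,C,D]
After op 5 (rotate(-1)): offset=3, physical=[k,B,C,D,E,F,G], logical=[D,E,F,G,k,B,C]
After op 6 (rotate(-1)): offset=2, physical=[k,B,C,D,E,F,G], logical=[C,D,E,F,G,k,B]
After op 7 (swap(5, 4)): offset=2, physical=[G,B,C,D,E,F,k], logical=[C,D,E,F,k,G,B]
After op 8 (rotate(+3)): offset=5, physical=[G,B,C,D,E,F,k], logical=[F,k,G,B,C,D,E]
After op 9 (swap(5, 3)): offset=5, physical=[G,D,C,B,E,F,k], logical=[F,k,G,D,C,B,E]
After op 10 (swap(3, 0)): offset=5, physical=[G,F,C,B,E,D,k], logical=[D,k,G,F,C,B,E]
After op 11 (swap(1, 2)): offset=5, physical=[k,F,C,B,E,D,G], logical=[D,G,k,F,C,B,E]
After op 12 (replace(2, 'p')): offset=5, physical=[p,F,C,B,E,D,G], logical=[D,G,p,F,C,B,E]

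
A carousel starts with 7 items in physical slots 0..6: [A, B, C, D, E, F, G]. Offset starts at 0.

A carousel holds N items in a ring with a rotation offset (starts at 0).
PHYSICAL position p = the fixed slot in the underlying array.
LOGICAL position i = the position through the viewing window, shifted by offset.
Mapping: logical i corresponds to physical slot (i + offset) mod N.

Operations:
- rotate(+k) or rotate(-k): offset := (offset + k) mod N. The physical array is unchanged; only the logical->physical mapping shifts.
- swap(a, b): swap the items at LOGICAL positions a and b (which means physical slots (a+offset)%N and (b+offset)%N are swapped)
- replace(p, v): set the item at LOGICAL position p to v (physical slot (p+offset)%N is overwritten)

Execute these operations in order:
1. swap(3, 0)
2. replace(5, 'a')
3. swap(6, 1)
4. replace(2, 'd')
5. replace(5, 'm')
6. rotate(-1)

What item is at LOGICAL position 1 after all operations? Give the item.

Answer: D

Derivation:
After op 1 (swap(3, 0)): offset=0, physical=[D,B,C,A,E,F,G], logical=[D,B,C,A,E,F,G]
After op 2 (replace(5, 'a')): offset=0, physical=[D,B,C,A,E,a,G], logical=[D,B,C,A,E,a,G]
After op 3 (swap(6, 1)): offset=0, physical=[D,G,C,A,E,a,B], logical=[D,G,C,A,E,a,B]
After op 4 (replace(2, 'd')): offset=0, physical=[D,G,d,A,E,a,B], logical=[D,G,d,A,E,a,B]
After op 5 (replace(5, 'm')): offset=0, physical=[D,G,d,A,E,m,B], logical=[D,G,d,A,E,m,B]
After op 6 (rotate(-1)): offset=6, physical=[D,G,d,A,E,m,B], logical=[B,D,G,d,A,E,m]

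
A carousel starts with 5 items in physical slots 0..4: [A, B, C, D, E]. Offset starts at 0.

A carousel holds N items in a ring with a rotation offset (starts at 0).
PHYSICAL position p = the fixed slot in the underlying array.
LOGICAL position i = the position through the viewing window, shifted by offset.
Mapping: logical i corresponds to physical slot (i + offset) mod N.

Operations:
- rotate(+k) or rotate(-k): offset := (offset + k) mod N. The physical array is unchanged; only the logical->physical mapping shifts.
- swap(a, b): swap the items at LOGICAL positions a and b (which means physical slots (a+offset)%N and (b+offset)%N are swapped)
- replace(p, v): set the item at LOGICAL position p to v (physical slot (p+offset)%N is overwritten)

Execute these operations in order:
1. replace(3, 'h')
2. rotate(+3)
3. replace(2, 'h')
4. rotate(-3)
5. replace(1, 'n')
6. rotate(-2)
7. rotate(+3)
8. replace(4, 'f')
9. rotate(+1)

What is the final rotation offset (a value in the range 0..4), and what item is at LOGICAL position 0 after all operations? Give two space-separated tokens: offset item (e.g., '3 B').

Answer: 2 C

Derivation:
After op 1 (replace(3, 'h')): offset=0, physical=[A,B,C,h,E], logical=[A,B,C,h,E]
After op 2 (rotate(+3)): offset=3, physical=[A,B,C,h,E], logical=[h,E,A,B,C]
After op 3 (replace(2, 'h')): offset=3, physical=[h,B,C,h,E], logical=[h,E,h,B,C]
After op 4 (rotate(-3)): offset=0, physical=[h,B,C,h,E], logical=[h,B,C,h,E]
After op 5 (replace(1, 'n')): offset=0, physical=[h,n,C,h,E], logical=[h,n,C,h,E]
After op 6 (rotate(-2)): offset=3, physical=[h,n,C,h,E], logical=[h,E,h,n,C]
After op 7 (rotate(+3)): offset=1, physical=[h,n,C,h,E], logical=[n,C,h,E,h]
After op 8 (replace(4, 'f')): offset=1, physical=[f,n,C,h,E], logical=[n,C,h,E,f]
After op 9 (rotate(+1)): offset=2, physical=[f,n,C,h,E], logical=[C,h,E,f,n]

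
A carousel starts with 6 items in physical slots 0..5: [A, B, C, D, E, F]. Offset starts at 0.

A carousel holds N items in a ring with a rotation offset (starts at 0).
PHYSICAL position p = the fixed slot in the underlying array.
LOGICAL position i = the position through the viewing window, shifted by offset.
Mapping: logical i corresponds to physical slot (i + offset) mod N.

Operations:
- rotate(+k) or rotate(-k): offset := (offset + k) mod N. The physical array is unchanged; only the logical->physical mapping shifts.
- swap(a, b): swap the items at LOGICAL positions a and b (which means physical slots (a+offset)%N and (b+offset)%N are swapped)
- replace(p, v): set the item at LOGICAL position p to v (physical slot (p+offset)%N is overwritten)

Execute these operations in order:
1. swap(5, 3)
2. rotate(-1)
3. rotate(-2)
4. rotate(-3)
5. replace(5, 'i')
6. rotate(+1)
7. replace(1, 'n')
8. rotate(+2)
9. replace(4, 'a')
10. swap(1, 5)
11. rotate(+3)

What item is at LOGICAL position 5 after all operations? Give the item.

After op 1 (swap(5, 3)): offset=0, physical=[A,B,C,F,E,D], logical=[A,B,C,F,E,D]
After op 2 (rotate(-1)): offset=5, physical=[A,B,C,F,E,D], logical=[D,A,B,C,F,E]
After op 3 (rotate(-2)): offset=3, physical=[A,B,C,F,E,D], logical=[F,E,D,A,B,C]
After op 4 (rotate(-3)): offset=0, physical=[A,B,C,F,E,D], logical=[A,B,C,F,E,D]
After op 5 (replace(5, 'i')): offset=0, physical=[A,B,C,F,E,i], logical=[A,B,C,F,E,i]
After op 6 (rotate(+1)): offset=1, physical=[A,B,C,F,E,i], logical=[B,C,F,E,i,A]
After op 7 (replace(1, 'n')): offset=1, physical=[A,B,n,F,E,i], logical=[B,n,F,E,i,A]
After op 8 (rotate(+2)): offset=3, physical=[A,B,n,F,E,i], logical=[F,E,i,A,B,n]
After op 9 (replace(4, 'a')): offset=3, physical=[A,a,n,F,E,i], logical=[F,E,i,A,a,n]
After op 10 (swap(1, 5)): offset=3, physical=[A,a,E,F,n,i], logical=[F,n,i,A,a,E]
After op 11 (rotate(+3)): offset=0, physical=[A,a,E,F,n,i], logical=[A,a,E,F,n,i]

Answer: i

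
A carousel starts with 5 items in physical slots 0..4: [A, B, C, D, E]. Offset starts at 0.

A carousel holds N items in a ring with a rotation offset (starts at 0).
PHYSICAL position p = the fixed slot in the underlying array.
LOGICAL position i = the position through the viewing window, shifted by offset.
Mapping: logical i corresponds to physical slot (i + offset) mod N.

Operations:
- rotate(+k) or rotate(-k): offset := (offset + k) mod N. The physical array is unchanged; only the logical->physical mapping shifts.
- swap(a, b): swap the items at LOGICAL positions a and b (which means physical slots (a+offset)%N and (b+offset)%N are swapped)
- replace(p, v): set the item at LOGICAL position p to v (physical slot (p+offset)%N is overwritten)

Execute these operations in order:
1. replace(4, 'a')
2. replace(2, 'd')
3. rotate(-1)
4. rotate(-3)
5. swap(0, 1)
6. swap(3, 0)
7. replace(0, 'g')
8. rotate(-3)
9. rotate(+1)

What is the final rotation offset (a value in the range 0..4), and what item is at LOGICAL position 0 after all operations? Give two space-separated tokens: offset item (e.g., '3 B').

Answer: 4 d

Derivation:
After op 1 (replace(4, 'a')): offset=0, physical=[A,B,C,D,a], logical=[A,B,C,D,a]
After op 2 (replace(2, 'd')): offset=0, physical=[A,B,d,D,a], logical=[A,B,d,D,a]
After op 3 (rotate(-1)): offset=4, physical=[A,B,d,D,a], logical=[a,A,B,d,D]
After op 4 (rotate(-3)): offset=1, physical=[A,B,d,D,a], logical=[B,d,D,a,A]
After op 5 (swap(0, 1)): offset=1, physical=[A,d,B,D,a], logical=[d,B,D,a,A]
After op 6 (swap(3, 0)): offset=1, physical=[A,a,B,D,d], logical=[a,B,D,d,A]
After op 7 (replace(0, 'g')): offset=1, physical=[A,g,B,D,d], logical=[g,B,D,d,A]
After op 8 (rotate(-3)): offset=3, physical=[A,g,B,D,d], logical=[D,d,A,g,B]
After op 9 (rotate(+1)): offset=4, physical=[A,g,B,D,d], logical=[d,A,g,B,D]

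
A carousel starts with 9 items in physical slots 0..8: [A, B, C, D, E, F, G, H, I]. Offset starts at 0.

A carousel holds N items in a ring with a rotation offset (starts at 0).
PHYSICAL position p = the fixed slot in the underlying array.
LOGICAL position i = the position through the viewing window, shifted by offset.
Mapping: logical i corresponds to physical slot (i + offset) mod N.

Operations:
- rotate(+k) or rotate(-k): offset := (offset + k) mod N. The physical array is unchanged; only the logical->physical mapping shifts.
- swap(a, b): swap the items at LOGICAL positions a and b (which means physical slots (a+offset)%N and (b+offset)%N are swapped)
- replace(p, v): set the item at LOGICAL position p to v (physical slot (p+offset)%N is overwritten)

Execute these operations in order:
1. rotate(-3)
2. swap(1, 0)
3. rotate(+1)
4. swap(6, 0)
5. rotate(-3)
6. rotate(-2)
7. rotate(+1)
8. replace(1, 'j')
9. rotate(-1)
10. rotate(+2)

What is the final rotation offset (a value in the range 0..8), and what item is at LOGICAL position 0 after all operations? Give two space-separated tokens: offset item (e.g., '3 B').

After op 1 (rotate(-3)): offset=6, physical=[A,B,C,D,E,F,G,H,I], logical=[G,H,I,A,B,C,D,E,F]
After op 2 (swap(1, 0)): offset=6, physical=[A,B,C,D,E,F,H,G,I], logical=[H,G,I,A,B,C,D,E,F]
After op 3 (rotate(+1)): offset=7, physical=[A,B,C,D,E,F,H,G,I], logical=[G,I,A,B,C,D,E,F,H]
After op 4 (swap(6, 0)): offset=7, physical=[A,B,C,D,G,F,H,E,I], logical=[E,I,A,B,C,D,G,F,H]
After op 5 (rotate(-3)): offset=4, physical=[A,B,C,D,G,F,H,E,I], logical=[G,F,H,E,I,A,B,C,D]
After op 6 (rotate(-2)): offset=2, physical=[A,B,C,D,G,F,H,E,I], logical=[C,D,G,F,H,E,I,A,B]
After op 7 (rotate(+1)): offset=3, physical=[A,B,C,D,G,F,H,E,I], logical=[D,G,F,H,E,I,A,B,C]
After op 8 (replace(1, 'j')): offset=3, physical=[A,B,C,D,j,F,H,E,I], logical=[D,j,F,H,E,I,A,B,C]
After op 9 (rotate(-1)): offset=2, physical=[A,B,C,D,j,F,H,E,I], logical=[C,D,j,F,H,E,I,A,B]
After op 10 (rotate(+2)): offset=4, physical=[A,B,C,D,j,F,H,E,I], logical=[j,F,H,E,I,A,B,C,D]

Answer: 4 j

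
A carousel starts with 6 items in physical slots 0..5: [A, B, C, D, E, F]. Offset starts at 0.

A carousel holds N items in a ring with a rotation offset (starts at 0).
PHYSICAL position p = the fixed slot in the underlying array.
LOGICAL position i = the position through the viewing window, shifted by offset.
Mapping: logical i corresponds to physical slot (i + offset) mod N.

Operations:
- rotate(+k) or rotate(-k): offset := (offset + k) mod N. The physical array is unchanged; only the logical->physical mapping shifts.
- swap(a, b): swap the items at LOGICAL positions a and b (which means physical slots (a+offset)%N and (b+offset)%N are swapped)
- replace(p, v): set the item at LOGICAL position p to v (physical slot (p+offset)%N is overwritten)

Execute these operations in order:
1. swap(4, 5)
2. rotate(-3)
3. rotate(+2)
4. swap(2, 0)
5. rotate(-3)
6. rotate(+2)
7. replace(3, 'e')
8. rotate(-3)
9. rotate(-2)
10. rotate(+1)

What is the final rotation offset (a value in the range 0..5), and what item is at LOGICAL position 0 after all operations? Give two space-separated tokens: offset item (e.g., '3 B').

After op 1 (swap(4, 5)): offset=0, physical=[A,B,C,D,F,E], logical=[A,B,C,D,F,E]
After op 2 (rotate(-3)): offset=3, physical=[A,B,C,D,F,E], logical=[D,F,E,A,B,C]
After op 3 (rotate(+2)): offset=5, physical=[A,B,C,D,F,E], logical=[E,A,B,C,D,F]
After op 4 (swap(2, 0)): offset=5, physical=[A,E,C,D,F,B], logical=[B,A,E,C,D,F]
After op 5 (rotate(-3)): offset=2, physical=[A,E,C,D,F,B], logical=[C,D,F,B,A,E]
After op 6 (rotate(+2)): offset=4, physical=[A,E,C,D,F,B], logical=[F,B,A,E,C,D]
After op 7 (replace(3, 'e')): offset=4, physical=[A,e,C,D,F,B], logical=[F,B,A,e,C,D]
After op 8 (rotate(-3)): offset=1, physical=[A,e,C,D,F,B], logical=[e,C,D,F,B,A]
After op 9 (rotate(-2)): offset=5, physical=[A,e,C,D,F,B], logical=[B,A,e,C,D,F]
After op 10 (rotate(+1)): offset=0, physical=[A,e,C,D,F,B], logical=[A,e,C,D,F,B]

Answer: 0 A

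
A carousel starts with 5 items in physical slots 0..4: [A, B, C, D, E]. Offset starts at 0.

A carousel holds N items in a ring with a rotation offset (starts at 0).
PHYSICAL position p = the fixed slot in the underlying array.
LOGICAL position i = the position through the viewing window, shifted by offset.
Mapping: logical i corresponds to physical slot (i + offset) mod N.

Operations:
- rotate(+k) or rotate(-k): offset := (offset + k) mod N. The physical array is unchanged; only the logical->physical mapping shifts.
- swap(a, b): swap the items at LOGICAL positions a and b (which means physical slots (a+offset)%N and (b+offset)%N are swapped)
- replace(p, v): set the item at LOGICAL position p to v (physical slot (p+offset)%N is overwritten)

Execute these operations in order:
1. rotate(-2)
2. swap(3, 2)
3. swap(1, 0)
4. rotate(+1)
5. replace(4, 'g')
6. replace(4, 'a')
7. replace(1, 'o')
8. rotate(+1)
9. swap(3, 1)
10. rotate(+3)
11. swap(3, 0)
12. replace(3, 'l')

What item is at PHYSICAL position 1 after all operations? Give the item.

Answer: l

Derivation:
After op 1 (rotate(-2)): offset=3, physical=[A,B,C,D,E], logical=[D,E,A,B,C]
After op 2 (swap(3, 2)): offset=3, physical=[B,A,C,D,E], logical=[D,E,B,A,C]
After op 3 (swap(1, 0)): offset=3, physical=[B,A,C,E,D], logical=[E,D,B,A,C]
After op 4 (rotate(+1)): offset=4, physical=[B,A,C,E,D], logical=[D,B,A,C,E]
After op 5 (replace(4, 'g')): offset=4, physical=[B,A,C,g,D], logical=[D,B,A,C,g]
After op 6 (replace(4, 'a')): offset=4, physical=[B,A,C,a,D], logical=[D,B,A,C,a]
After op 7 (replace(1, 'o')): offset=4, physical=[o,A,C,a,D], logical=[D,o,A,C,a]
After op 8 (rotate(+1)): offset=0, physical=[o,A,C,a,D], logical=[o,A,C,a,D]
After op 9 (swap(3, 1)): offset=0, physical=[o,a,C,A,D], logical=[o,a,C,A,D]
After op 10 (rotate(+3)): offset=3, physical=[o,a,C,A,D], logical=[A,D,o,a,C]
After op 11 (swap(3, 0)): offset=3, physical=[o,A,C,a,D], logical=[a,D,o,A,C]
After op 12 (replace(3, 'l')): offset=3, physical=[o,l,C,a,D], logical=[a,D,o,l,C]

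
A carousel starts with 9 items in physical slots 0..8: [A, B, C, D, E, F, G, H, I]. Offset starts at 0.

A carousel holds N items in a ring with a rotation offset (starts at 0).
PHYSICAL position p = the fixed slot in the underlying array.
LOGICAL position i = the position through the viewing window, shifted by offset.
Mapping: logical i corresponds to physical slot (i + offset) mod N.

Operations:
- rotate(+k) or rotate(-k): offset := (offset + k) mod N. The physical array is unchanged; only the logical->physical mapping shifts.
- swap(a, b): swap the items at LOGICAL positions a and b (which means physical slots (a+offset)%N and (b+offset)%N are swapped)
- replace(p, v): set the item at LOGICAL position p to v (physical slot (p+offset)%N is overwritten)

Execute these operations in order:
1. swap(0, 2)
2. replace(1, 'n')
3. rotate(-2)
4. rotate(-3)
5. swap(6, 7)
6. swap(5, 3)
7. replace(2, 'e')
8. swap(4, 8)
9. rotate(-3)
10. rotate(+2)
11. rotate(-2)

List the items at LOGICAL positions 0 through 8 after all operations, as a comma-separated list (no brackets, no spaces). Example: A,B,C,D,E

After op 1 (swap(0, 2)): offset=0, physical=[C,B,A,D,E,F,G,H,I], logical=[C,B,A,D,E,F,G,H,I]
After op 2 (replace(1, 'n')): offset=0, physical=[C,n,A,D,E,F,G,H,I], logical=[C,n,A,D,E,F,G,H,I]
After op 3 (rotate(-2)): offset=7, physical=[C,n,A,D,E,F,G,H,I], logical=[H,I,C,n,A,D,E,F,G]
After op 4 (rotate(-3)): offset=4, physical=[C,n,A,D,E,F,G,H,I], logical=[E,F,G,H,I,C,n,A,D]
After op 5 (swap(6, 7)): offset=4, physical=[C,A,n,D,E,F,G,H,I], logical=[E,F,G,H,I,C,A,n,D]
After op 6 (swap(5, 3)): offset=4, physical=[H,A,n,D,E,F,G,C,I], logical=[E,F,G,C,I,H,A,n,D]
After op 7 (replace(2, 'e')): offset=4, physical=[H,A,n,D,E,F,e,C,I], logical=[E,F,e,C,I,H,A,n,D]
After op 8 (swap(4, 8)): offset=4, physical=[H,A,n,I,E,F,e,C,D], logical=[E,F,e,C,D,H,A,n,I]
After op 9 (rotate(-3)): offset=1, physical=[H,A,n,I,E,F,e,C,D], logical=[A,n,I,E,F,e,C,D,H]
After op 10 (rotate(+2)): offset=3, physical=[H,A,n,I,E,F,e,C,D], logical=[I,E,F,e,C,D,H,A,n]
After op 11 (rotate(-2)): offset=1, physical=[H,A,n,I,E,F,e,C,D], logical=[A,n,I,E,F,e,C,D,H]

Answer: A,n,I,E,F,e,C,D,H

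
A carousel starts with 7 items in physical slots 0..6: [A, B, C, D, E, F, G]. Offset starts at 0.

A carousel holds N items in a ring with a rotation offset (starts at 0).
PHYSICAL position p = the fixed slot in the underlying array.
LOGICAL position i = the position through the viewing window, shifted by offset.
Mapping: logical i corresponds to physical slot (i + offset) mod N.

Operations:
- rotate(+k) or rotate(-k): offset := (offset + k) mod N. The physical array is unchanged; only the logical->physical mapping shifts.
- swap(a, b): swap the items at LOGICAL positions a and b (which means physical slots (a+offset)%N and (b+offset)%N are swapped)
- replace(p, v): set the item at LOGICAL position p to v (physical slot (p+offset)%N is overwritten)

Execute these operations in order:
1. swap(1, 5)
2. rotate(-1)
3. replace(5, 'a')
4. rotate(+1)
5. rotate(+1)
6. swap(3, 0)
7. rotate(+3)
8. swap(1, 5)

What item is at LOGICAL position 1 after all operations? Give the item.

Answer: C

Derivation:
After op 1 (swap(1, 5)): offset=0, physical=[A,F,C,D,E,B,G], logical=[A,F,C,D,E,B,G]
After op 2 (rotate(-1)): offset=6, physical=[A,F,C,D,E,B,G], logical=[G,A,F,C,D,E,B]
After op 3 (replace(5, 'a')): offset=6, physical=[A,F,C,D,a,B,G], logical=[G,A,F,C,D,a,B]
After op 4 (rotate(+1)): offset=0, physical=[A,F,C,D,a,B,G], logical=[A,F,C,D,a,B,G]
After op 5 (rotate(+1)): offset=1, physical=[A,F,C,D,a,B,G], logical=[F,C,D,a,B,G,A]
After op 6 (swap(3, 0)): offset=1, physical=[A,a,C,D,F,B,G], logical=[a,C,D,F,B,G,A]
After op 7 (rotate(+3)): offset=4, physical=[A,a,C,D,F,B,G], logical=[F,B,G,A,a,C,D]
After op 8 (swap(1, 5)): offset=4, physical=[A,a,B,D,F,C,G], logical=[F,C,G,A,a,B,D]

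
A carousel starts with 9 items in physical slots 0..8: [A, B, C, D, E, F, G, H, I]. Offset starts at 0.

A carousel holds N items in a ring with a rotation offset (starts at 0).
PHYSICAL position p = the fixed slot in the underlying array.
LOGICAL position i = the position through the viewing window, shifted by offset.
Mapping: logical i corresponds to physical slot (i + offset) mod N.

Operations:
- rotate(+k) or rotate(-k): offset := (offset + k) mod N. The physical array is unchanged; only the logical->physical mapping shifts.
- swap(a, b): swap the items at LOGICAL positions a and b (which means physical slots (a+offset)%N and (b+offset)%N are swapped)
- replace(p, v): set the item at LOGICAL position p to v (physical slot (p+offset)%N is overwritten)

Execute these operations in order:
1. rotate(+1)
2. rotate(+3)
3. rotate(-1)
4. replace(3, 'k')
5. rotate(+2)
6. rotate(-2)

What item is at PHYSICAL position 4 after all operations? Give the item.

Answer: E

Derivation:
After op 1 (rotate(+1)): offset=1, physical=[A,B,C,D,E,F,G,H,I], logical=[B,C,D,E,F,G,H,I,A]
After op 2 (rotate(+3)): offset=4, physical=[A,B,C,D,E,F,G,H,I], logical=[E,F,G,H,I,A,B,C,D]
After op 3 (rotate(-1)): offset=3, physical=[A,B,C,D,E,F,G,H,I], logical=[D,E,F,G,H,I,A,B,C]
After op 4 (replace(3, 'k')): offset=3, physical=[A,B,C,D,E,F,k,H,I], logical=[D,E,F,k,H,I,A,B,C]
After op 5 (rotate(+2)): offset=5, physical=[A,B,C,D,E,F,k,H,I], logical=[F,k,H,I,A,B,C,D,E]
After op 6 (rotate(-2)): offset=3, physical=[A,B,C,D,E,F,k,H,I], logical=[D,E,F,k,H,I,A,B,C]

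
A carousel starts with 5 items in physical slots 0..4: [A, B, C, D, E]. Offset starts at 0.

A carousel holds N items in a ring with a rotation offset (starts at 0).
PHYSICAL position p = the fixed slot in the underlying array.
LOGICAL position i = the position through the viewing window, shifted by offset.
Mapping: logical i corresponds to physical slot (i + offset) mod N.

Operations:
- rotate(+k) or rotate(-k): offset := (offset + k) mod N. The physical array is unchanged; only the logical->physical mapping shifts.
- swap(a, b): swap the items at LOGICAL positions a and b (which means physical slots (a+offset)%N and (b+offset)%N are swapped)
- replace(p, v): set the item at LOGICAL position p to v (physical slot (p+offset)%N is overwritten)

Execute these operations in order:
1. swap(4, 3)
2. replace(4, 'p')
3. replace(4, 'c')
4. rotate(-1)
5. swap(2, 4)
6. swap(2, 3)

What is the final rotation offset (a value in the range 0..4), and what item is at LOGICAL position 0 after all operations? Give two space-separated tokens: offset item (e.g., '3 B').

Answer: 4 c

Derivation:
After op 1 (swap(4, 3)): offset=0, physical=[A,B,C,E,D], logical=[A,B,C,E,D]
After op 2 (replace(4, 'p')): offset=0, physical=[A,B,C,E,p], logical=[A,B,C,E,p]
After op 3 (replace(4, 'c')): offset=0, physical=[A,B,C,E,c], logical=[A,B,C,E,c]
After op 4 (rotate(-1)): offset=4, physical=[A,B,C,E,c], logical=[c,A,B,C,E]
After op 5 (swap(2, 4)): offset=4, physical=[A,E,C,B,c], logical=[c,A,E,C,B]
After op 6 (swap(2, 3)): offset=4, physical=[A,C,E,B,c], logical=[c,A,C,E,B]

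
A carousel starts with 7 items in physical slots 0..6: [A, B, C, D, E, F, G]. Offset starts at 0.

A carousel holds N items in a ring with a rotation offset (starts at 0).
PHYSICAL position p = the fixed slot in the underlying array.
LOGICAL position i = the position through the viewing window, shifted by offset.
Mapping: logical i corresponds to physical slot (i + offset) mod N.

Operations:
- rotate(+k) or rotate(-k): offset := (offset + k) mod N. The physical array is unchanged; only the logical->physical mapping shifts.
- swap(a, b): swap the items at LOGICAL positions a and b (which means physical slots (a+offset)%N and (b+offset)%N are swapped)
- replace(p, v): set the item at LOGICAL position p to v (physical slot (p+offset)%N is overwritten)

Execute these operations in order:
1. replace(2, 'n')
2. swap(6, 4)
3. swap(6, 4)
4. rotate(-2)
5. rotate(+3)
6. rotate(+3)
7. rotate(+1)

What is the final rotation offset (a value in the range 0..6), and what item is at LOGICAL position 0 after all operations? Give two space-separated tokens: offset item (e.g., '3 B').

Answer: 5 F

Derivation:
After op 1 (replace(2, 'n')): offset=0, physical=[A,B,n,D,E,F,G], logical=[A,B,n,D,E,F,G]
After op 2 (swap(6, 4)): offset=0, physical=[A,B,n,D,G,F,E], logical=[A,B,n,D,G,F,E]
After op 3 (swap(6, 4)): offset=0, physical=[A,B,n,D,E,F,G], logical=[A,B,n,D,E,F,G]
After op 4 (rotate(-2)): offset=5, physical=[A,B,n,D,E,F,G], logical=[F,G,A,B,n,D,E]
After op 5 (rotate(+3)): offset=1, physical=[A,B,n,D,E,F,G], logical=[B,n,D,E,F,G,A]
After op 6 (rotate(+3)): offset=4, physical=[A,B,n,D,E,F,G], logical=[E,F,G,A,B,n,D]
After op 7 (rotate(+1)): offset=5, physical=[A,B,n,D,E,F,G], logical=[F,G,A,B,n,D,E]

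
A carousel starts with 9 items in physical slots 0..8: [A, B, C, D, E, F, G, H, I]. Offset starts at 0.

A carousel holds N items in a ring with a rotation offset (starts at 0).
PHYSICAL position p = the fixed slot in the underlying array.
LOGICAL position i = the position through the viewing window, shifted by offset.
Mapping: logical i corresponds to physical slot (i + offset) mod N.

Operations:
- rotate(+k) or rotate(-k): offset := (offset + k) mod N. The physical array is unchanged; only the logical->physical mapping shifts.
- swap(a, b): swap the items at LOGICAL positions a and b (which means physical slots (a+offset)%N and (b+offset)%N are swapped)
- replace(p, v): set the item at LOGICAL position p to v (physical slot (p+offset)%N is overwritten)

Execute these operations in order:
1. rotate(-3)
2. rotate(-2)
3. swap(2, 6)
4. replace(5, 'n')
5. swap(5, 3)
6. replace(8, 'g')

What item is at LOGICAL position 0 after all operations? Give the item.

After op 1 (rotate(-3)): offset=6, physical=[A,B,C,D,E,F,G,H,I], logical=[G,H,I,A,B,C,D,E,F]
After op 2 (rotate(-2)): offset=4, physical=[A,B,C,D,E,F,G,H,I], logical=[E,F,G,H,I,A,B,C,D]
After op 3 (swap(2, 6)): offset=4, physical=[A,G,C,D,E,F,B,H,I], logical=[E,F,B,H,I,A,G,C,D]
After op 4 (replace(5, 'n')): offset=4, physical=[n,G,C,D,E,F,B,H,I], logical=[E,F,B,H,I,n,G,C,D]
After op 5 (swap(5, 3)): offset=4, physical=[H,G,C,D,E,F,B,n,I], logical=[E,F,B,n,I,H,G,C,D]
After op 6 (replace(8, 'g')): offset=4, physical=[H,G,C,g,E,F,B,n,I], logical=[E,F,B,n,I,H,G,C,g]

Answer: E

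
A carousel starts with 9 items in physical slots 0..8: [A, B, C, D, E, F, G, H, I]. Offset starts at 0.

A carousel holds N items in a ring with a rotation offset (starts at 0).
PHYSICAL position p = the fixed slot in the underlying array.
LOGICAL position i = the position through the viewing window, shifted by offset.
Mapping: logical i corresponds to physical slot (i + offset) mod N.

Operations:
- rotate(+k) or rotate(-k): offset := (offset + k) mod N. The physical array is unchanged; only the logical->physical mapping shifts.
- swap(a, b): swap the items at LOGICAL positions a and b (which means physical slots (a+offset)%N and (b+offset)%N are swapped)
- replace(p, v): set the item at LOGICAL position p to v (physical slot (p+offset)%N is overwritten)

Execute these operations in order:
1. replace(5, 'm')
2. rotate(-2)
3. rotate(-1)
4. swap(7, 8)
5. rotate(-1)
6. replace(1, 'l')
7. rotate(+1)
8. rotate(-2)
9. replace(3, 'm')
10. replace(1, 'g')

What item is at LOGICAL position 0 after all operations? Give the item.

Answer: m

Derivation:
After op 1 (replace(5, 'm')): offset=0, physical=[A,B,C,D,E,m,G,H,I], logical=[A,B,C,D,E,m,G,H,I]
After op 2 (rotate(-2)): offset=7, physical=[A,B,C,D,E,m,G,H,I], logical=[H,I,A,B,C,D,E,m,G]
After op 3 (rotate(-1)): offset=6, physical=[A,B,C,D,E,m,G,H,I], logical=[G,H,I,A,B,C,D,E,m]
After op 4 (swap(7, 8)): offset=6, physical=[A,B,C,D,m,E,G,H,I], logical=[G,H,I,A,B,C,D,m,E]
After op 5 (rotate(-1)): offset=5, physical=[A,B,C,D,m,E,G,H,I], logical=[E,G,H,I,A,B,C,D,m]
After op 6 (replace(1, 'l')): offset=5, physical=[A,B,C,D,m,E,l,H,I], logical=[E,l,H,I,A,B,C,D,m]
After op 7 (rotate(+1)): offset=6, physical=[A,B,C,D,m,E,l,H,I], logical=[l,H,I,A,B,C,D,m,E]
After op 8 (rotate(-2)): offset=4, physical=[A,B,C,D,m,E,l,H,I], logical=[m,E,l,H,I,A,B,C,D]
After op 9 (replace(3, 'm')): offset=4, physical=[A,B,C,D,m,E,l,m,I], logical=[m,E,l,m,I,A,B,C,D]
After op 10 (replace(1, 'g')): offset=4, physical=[A,B,C,D,m,g,l,m,I], logical=[m,g,l,m,I,A,B,C,D]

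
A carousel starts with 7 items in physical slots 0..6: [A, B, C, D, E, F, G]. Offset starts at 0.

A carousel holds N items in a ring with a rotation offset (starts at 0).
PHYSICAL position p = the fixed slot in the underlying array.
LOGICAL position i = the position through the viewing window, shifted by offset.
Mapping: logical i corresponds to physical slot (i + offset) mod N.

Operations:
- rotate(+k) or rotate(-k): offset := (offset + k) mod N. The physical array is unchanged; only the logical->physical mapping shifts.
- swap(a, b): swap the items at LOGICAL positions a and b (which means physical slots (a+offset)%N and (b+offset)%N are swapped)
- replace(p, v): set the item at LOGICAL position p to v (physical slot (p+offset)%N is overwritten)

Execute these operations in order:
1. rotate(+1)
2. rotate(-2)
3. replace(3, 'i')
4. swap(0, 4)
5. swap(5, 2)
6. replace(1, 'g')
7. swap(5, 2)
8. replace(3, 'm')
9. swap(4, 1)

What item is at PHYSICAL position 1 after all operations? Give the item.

Answer: B

Derivation:
After op 1 (rotate(+1)): offset=1, physical=[A,B,C,D,E,F,G], logical=[B,C,D,E,F,G,A]
After op 2 (rotate(-2)): offset=6, physical=[A,B,C,D,E,F,G], logical=[G,A,B,C,D,E,F]
After op 3 (replace(3, 'i')): offset=6, physical=[A,B,i,D,E,F,G], logical=[G,A,B,i,D,E,F]
After op 4 (swap(0, 4)): offset=6, physical=[A,B,i,G,E,F,D], logical=[D,A,B,i,G,E,F]
After op 5 (swap(5, 2)): offset=6, physical=[A,E,i,G,B,F,D], logical=[D,A,E,i,G,B,F]
After op 6 (replace(1, 'g')): offset=6, physical=[g,E,i,G,B,F,D], logical=[D,g,E,i,G,B,F]
After op 7 (swap(5, 2)): offset=6, physical=[g,B,i,G,E,F,D], logical=[D,g,B,i,G,E,F]
After op 8 (replace(3, 'm')): offset=6, physical=[g,B,m,G,E,F,D], logical=[D,g,B,m,G,E,F]
After op 9 (swap(4, 1)): offset=6, physical=[G,B,m,g,E,F,D], logical=[D,G,B,m,g,E,F]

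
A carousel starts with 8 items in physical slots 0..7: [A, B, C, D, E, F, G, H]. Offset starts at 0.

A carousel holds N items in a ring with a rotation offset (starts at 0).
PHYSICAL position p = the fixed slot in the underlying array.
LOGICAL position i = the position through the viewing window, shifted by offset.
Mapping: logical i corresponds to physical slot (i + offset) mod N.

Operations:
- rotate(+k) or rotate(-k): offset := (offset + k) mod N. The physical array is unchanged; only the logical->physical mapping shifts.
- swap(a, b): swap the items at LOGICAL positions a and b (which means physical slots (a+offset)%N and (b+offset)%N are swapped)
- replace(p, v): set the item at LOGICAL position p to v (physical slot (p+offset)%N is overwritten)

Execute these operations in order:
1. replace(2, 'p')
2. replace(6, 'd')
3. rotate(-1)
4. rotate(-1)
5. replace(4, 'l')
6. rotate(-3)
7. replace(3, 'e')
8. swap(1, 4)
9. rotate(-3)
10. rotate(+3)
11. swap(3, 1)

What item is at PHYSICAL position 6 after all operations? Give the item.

Answer: H

Derivation:
After op 1 (replace(2, 'p')): offset=0, physical=[A,B,p,D,E,F,G,H], logical=[A,B,p,D,E,F,G,H]
After op 2 (replace(6, 'd')): offset=0, physical=[A,B,p,D,E,F,d,H], logical=[A,B,p,D,E,F,d,H]
After op 3 (rotate(-1)): offset=7, physical=[A,B,p,D,E,F,d,H], logical=[H,A,B,p,D,E,F,d]
After op 4 (rotate(-1)): offset=6, physical=[A,B,p,D,E,F,d,H], logical=[d,H,A,B,p,D,E,F]
After op 5 (replace(4, 'l')): offset=6, physical=[A,B,l,D,E,F,d,H], logical=[d,H,A,B,l,D,E,F]
After op 6 (rotate(-3)): offset=3, physical=[A,B,l,D,E,F,d,H], logical=[D,E,F,d,H,A,B,l]
After op 7 (replace(3, 'e')): offset=3, physical=[A,B,l,D,E,F,e,H], logical=[D,E,F,e,H,A,B,l]
After op 8 (swap(1, 4)): offset=3, physical=[A,B,l,D,H,F,e,E], logical=[D,H,F,e,E,A,B,l]
After op 9 (rotate(-3)): offset=0, physical=[A,B,l,D,H,F,e,E], logical=[A,B,l,D,H,F,e,E]
After op 10 (rotate(+3)): offset=3, physical=[A,B,l,D,H,F,e,E], logical=[D,H,F,e,E,A,B,l]
After op 11 (swap(3, 1)): offset=3, physical=[A,B,l,D,e,F,H,E], logical=[D,e,F,H,E,A,B,l]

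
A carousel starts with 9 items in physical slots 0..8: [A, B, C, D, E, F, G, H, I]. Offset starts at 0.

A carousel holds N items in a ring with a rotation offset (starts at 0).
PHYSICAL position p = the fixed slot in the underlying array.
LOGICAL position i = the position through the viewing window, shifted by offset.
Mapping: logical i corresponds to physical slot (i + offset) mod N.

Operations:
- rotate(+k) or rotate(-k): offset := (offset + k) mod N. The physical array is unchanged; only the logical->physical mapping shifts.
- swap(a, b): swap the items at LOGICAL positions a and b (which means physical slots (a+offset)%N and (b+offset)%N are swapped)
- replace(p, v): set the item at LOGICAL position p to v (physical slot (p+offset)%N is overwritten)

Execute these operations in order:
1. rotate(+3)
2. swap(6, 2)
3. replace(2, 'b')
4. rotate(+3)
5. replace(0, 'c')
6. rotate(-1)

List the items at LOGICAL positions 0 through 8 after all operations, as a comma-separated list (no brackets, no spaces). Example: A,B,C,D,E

Answer: b,c,H,I,F,B,C,D,E

Derivation:
After op 1 (rotate(+3)): offset=3, physical=[A,B,C,D,E,F,G,H,I], logical=[D,E,F,G,H,I,A,B,C]
After op 2 (swap(6, 2)): offset=3, physical=[F,B,C,D,E,A,G,H,I], logical=[D,E,A,G,H,I,F,B,C]
After op 3 (replace(2, 'b')): offset=3, physical=[F,B,C,D,E,b,G,H,I], logical=[D,E,b,G,H,I,F,B,C]
After op 4 (rotate(+3)): offset=6, physical=[F,B,C,D,E,b,G,H,I], logical=[G,H,I,F,B,C,D,E,b]
After op 5 (replace(0, 'c')): offset=6, physical=[F,B,C,D,E,b,c,H,I], logical=[c,H,I,F,B,C,D,E,b]
After op 6 (rotate(-1)): offset=5, physical=[F,B,C,D,E,b,c,H,I], logical=[b,c,H,I,F,B,C,D,E]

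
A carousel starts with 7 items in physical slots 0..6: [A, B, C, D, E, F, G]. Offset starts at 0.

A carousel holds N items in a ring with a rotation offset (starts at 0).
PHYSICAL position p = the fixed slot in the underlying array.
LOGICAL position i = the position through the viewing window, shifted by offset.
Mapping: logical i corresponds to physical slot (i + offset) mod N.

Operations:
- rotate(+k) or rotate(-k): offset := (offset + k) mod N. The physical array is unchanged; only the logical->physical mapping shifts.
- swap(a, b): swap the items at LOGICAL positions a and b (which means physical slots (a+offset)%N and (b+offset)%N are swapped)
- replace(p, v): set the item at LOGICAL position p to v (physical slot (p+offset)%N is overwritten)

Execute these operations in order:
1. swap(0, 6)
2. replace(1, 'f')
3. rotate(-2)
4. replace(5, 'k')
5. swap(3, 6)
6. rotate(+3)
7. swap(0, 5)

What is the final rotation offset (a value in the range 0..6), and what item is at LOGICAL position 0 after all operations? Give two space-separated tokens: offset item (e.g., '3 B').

After op 1 (swap(0, 6)): offset=0, physical=[G,B,C,D,E,F,A], logical=[G,B,C,D,E,F,A]
After op 2 (replace(1, 'f')): offset=0, physical=[G,f,C,D,E,F,A], logical=[G,f,C,D,E,F,A]
After op 3 (rotate(-2)): offset=5, physical=[G,f,C,D,E,F,A], logical=[F,A,G,f,C,D,E]
After op 4 (replace(5, 'k')): offset=5, physical=[G,f,C,k,E,F,A], logical=[F,A,G,f,C,k,E]
After op 5 (swap(3, 6)): offset=5, physical=[G,E,C,k,f,F,A], logical=[F,A,G,E,C,k,f]
After op 6 (rotate(+3)): offset=1, physical=[G,E,C,k,f,F,A], logical=[E,C,k,f,F,A,G]
After op 7 (swap(0, 5)): offset=1, physical=[G,A,C,k,f,F,E], logical=[A,C,k,f,F,E,G]

Answer: 1 A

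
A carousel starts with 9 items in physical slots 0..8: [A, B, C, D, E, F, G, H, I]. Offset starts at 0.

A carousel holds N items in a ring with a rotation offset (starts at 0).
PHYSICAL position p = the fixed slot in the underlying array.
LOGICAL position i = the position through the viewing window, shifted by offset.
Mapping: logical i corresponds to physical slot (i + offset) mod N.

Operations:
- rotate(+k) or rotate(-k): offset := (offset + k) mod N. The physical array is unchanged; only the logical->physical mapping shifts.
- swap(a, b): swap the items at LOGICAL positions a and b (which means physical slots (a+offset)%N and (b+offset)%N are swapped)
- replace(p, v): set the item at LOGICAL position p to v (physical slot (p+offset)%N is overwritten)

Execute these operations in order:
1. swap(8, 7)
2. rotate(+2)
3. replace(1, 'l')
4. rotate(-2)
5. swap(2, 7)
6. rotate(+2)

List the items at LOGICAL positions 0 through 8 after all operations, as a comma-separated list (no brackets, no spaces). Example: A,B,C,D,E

Answer: I,l,E,F,G,C,H,A,B

Derivation:
After op 1 (swap(8, 7)): offset=0, physical=[A,B,C,D,E,F,G,I,H], logical=[A,B,C,D,E,F,G,I,H]
After op 2 (rotate(+2)): offset=2, physical=[A,B,C,D,E,F,G,I,H], logical=[C,D,E,F,G,I,H,A,B]
After op 3 (replace(1, 'l')): offset=2, physical=[A,B,C,l,E,F,G,I,H], logical=[C,l,E,F,G,I,H,A,B]
After op 4 (rotate(-2)): offset=0, physical=[A,B,C,l,E,F,G,I,H], logical=[A,B,C,l,E,F,G,I,H]
After op 5 (swap(2, 7)): offset=0, physical=[A,B,I,l,E,F,G,C,H], logical=[A,B,I,l,E,F,G,C,H]
After op 6 (rotate(+2)): offset=2, physical=[A,B,I,l,E,F,G,C,H], logical=[I,l,E,F,G,C,H,A,B]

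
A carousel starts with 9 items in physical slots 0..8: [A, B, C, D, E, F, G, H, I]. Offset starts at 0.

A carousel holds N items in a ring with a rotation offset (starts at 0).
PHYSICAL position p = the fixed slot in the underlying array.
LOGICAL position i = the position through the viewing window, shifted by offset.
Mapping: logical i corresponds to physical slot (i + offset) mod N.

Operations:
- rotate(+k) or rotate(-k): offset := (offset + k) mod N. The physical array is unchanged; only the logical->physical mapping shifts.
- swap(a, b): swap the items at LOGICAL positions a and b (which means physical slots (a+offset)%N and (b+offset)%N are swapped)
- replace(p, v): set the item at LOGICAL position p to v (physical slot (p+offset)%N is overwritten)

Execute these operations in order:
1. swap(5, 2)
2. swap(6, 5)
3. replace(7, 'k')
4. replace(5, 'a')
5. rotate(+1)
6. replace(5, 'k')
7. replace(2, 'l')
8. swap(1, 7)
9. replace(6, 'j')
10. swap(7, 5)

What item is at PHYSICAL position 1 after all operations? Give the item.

After op 1 (swap(5, 2)): offset=0, physical=[A,B,F,D,E,C,G,H,I], logical=[A,B,F,D,E,C,G,H,I]
After op 2 (swap(6, 5)): offset=0, physical=[A,B,F,D,E,G,C,H,I], logical=[A,B,F,D,E,G,C,H,I]
After op 3 (replace(7, 'k')): offset=0, physical=[A,B,F,D,E,G,C,k,I], logical=[A,B,F,D,E,G,C,k,I]
After op 4 (replace(5, 'a')): offset=0, physical=[A,B,F,D,E,a,C,k,I], logical=[A,B,F,D,E,a,C,k,I]
After op 5 (rotate(+1)): offset=1, physical=[A,B,F,D,E,a,C,k,I], logical=[B,F,D,E,a,C,k,I,A]
After op 6 (replace(5, 'k')): offset=1, physical=[A,B,F,D,E,a,k,k,I], logical=[B,F,D,E,a,k,k,I,A]
After op 7 (replace(2, 'l')): offset=1, physical=[A,B,F,l,E,a,k,k,I], logical=[B,F,l,E,a,k,k,I,A]
After op 8 (swap(1, 7)): offset=1, physical=[A,B,I,l,E,a,k,k,F], logical=[B,I,l,E,a,k,k,F,A]
After op 9 (replace(6, 'j')): offset=1, physical=[A,B,I,l,E,a,k,j,F], logical=[B,I,l,E,a,k,j,F,A]
After op 10 (swap(7, 5)): offset=1, physical=[A,B,I,l,E,a,F,j,k], logical=[B,I,l,E,a,F,j,k,A]

Answer: B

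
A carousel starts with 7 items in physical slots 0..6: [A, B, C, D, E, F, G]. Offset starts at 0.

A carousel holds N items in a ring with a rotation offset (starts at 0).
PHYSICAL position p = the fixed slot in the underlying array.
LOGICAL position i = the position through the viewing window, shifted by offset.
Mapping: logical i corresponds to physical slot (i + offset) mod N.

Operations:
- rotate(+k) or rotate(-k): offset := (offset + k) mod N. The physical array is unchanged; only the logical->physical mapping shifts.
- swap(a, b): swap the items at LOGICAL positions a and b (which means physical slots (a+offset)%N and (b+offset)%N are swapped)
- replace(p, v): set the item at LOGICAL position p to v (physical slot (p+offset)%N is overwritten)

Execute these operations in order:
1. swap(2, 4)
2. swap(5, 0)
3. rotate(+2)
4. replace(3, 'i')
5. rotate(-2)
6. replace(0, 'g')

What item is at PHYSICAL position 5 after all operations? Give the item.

Answer: i

Derivation:
After op 1 (swap(2, 4)): offset=0, physical=[A,B,E,D,C,F,G], logical=[A,B,E,D,C,F,G]
After op 2 (swap(5, 0)): offset=0, physical=[F,B,E,D,C,A,G], logical=[F,B,E,D,C,A,G]
After op 3 (rotate(+2)): offset=2, physical=[F,B,E,D,C,A,G], logical=[E,D,C,A,G,F,B]
After op 4 (replace(3, 'i')): offset=2, physical=[F,B,E,D,C,i,G], logical=[E,D,C,i,G,F,B]
After op 5 (rotate(-2)): offset=0, physical=[F,B,E,D,C,i,G], logical=[F,B,E,D,C,i,G]
After op 6 (replace(0, 'g')): offset=0, physical=[g,B,E,D,C,i,G], logical=[g,B,E,D,C,i,G]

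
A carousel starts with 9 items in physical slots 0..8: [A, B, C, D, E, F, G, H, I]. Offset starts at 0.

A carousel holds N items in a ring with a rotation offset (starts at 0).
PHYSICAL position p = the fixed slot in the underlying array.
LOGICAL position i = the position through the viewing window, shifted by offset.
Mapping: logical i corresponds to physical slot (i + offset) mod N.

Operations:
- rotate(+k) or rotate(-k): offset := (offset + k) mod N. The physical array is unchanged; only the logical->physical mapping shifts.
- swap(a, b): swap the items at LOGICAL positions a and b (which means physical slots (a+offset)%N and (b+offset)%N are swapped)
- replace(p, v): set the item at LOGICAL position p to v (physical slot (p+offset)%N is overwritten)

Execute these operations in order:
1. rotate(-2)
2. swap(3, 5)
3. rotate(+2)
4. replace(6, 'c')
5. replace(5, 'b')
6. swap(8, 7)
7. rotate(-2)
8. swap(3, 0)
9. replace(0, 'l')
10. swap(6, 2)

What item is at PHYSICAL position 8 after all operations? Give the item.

After op 1 (rotate(-2)): offset=7, physical=[A,B,C,D,E,F,G,H,I], logical=[H,I,A,B,C,D,E,F,G]
After op 2 (swap(3, 5)): offset=7, physical=[A,D,C,B,E,F,G,H,I], logical=[H,I,A,D,C,B,E,F,G]
After op 3 (rotate(+2)): offset=0, physical=[A,D,C,B,E,F,G,H,I], logical=[A,D,C,B,E,F,G,H,I]
After op 4 (replace(6, 'c')): offset=0, physical=[A,D,C,B,E,F,c,H,I], logical=[A,D,C,B,E,F,c,H,I]
After op 5 (replace(5, 'b')): offset=0, physical=[A,D,C,B,E,b,c,H,I], logical=[A,D,C,B,E,b,c,H,I]
After op 6 (swap(8, 7)): offset=0, physical=[A,D,C,B,E,b,c,I,H], logical=[A,D,C,B,E,b,c,I,H]
After op 7 (rotate(-2)): offset=7, physical=[A,D,C,B,E,b,c,I,H], logical=[I,H,A,D,C,B,E,b,c]
After op 8 (swap(3, 0)): offset=7, physical=[A,I,C,B,E,b,c,D,H], logical=[D,H,A,I,C,B,E,b,c]
After op 9 (replace(0, 'l')): offset=7, physical=[A,I,C,B,E,b,c,l,H], logical=[l,H,A,I,C,B,E,b,c]
After op 10 (swap(6, 2)): offset=7, physical=[E,I,C,B,A,b,c,l,H], logical=[l,H,E,I,C,B,A,b,c]

Answer: H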